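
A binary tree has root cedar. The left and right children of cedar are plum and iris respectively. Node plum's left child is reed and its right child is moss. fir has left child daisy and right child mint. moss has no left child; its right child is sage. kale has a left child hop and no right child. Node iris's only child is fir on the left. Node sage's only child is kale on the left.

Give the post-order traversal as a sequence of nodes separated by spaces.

reed hop kale sage moss plum daisy mint fir iris cedar

Post-order visits the left subtree, then the right subtree, then the node.
At cedar: go left to plum.
  At plum: go left to reed.
    reed is a leaf — visit reed.
  At plum: go right to moss.
    At moss: no left child.
    At moss: go right to sage.
      At sage: go left to kale.
        At kale: go left to hop.
          hop is a leaf — visit hop.
        At kale: no right child.
        Visit kale.
      At sage: no right child.
      Visit sage.
    Visit moss.
  Visit plum.
At cedar: go right to iris.
  At iris: go left to fir.
    At fir: go left to daisy.
      daisy is a leaf — visit daisy.
    At fir: go right to mint.
      mint is a leaf — visit mint.
    Visit fir.
  At iris: no right child.
  Visit iris.
Visit cedar.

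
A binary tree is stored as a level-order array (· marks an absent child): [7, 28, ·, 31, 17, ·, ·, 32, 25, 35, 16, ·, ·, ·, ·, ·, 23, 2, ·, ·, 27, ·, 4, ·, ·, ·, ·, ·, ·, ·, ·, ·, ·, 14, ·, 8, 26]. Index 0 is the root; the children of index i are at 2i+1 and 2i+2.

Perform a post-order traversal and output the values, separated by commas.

Post-order visits the left subtree, then the right subtree, then the node.
At 7: go left to 28.
  At 28: go left to 31.
    At 31: go left to 32.
      At 32: no left child.
      At 32: go right to 23.
        At 23: go left to 14.
          14 is a leaf — visit 14.
        At 23: no right child.
        Visit 23.
      Visit 32.
    At 31: go right to 25.
      At 25: go left to 2.
        At 2: go left to 8.
          8 is a leaf — visit 8.
        At 2: go right to 26.
          26 is a leaf — visit 26.
        Visit 2.
      At 25: no right child.
      Visit 25.
    Visit 31.
  At 28: go right to 17.
    At 17: go left to 35.
      At 35: no left child.
      At 35: go right to 27.
        27 is a leaf — visit 27.
      Visit 35.
    At 17: go right to 16.
      At 16: no left child.
      At 16: go right to 4.
        4 is a leaf — visit 4.
      Visit 16.
    Visit 17.
  Visit 28.
At 7: no right child.
Visit 7.

14, 23, 32, 8, 26, 2, 25, 31, 27, 35, 4, 16, 17, 28, 7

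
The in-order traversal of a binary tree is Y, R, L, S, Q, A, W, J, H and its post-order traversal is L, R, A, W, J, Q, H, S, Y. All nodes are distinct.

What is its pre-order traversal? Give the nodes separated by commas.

The last element of post-order is the root; it splits in-order into left and right subtrees.
Root Y: left subtree has 0 nodes { }, right has 8 {R, L, S, Q, A, W, J, H}.
  Root S: left subtree has 2 nodes {R, L}, right has 5 {Q, A, W, J, H}.
    Root R: left subtree has 0 nodes { }, right has 1 {L}.
    Root H: left subtree has 4 nodes {Q, A, W, J}, right has 0 { }.
      Root Q: left subtree has 0 nodes { }, right has 3 {A, W, J}.
        Root J: left subtree has 2 nodes {A, W}, right has 0 { }.
          Root W: left subtree has 1 node {A}, right has 0 { }.

Y, S, R, L, H, Q, J, W, A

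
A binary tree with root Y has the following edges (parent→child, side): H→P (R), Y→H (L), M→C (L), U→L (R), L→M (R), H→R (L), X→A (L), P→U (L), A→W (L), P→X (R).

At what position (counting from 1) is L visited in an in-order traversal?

4

In-order visits the left subtree, then the node, then the right subtree.
At Y: go left to H.
  At H: go left to R.
    R is a leaf — visit R.
  Visit H.
  At H: go right to P.
    At P: go left to U.
      At U: no left child.
      Visit U.
      At U: go right to L.
        At L: no left child.
        Visit L.
        At L: go right to M.
          At M: go left to C.
            C is a leaf — visit C.
          Visit M.
          At M: no right child.
    Visit P.
    At P: go right to X.
      At X: go left to A.
        At A: go left to W.
          W is a leaf — visit W.
        Visit A.
        At A: no right child.
      Visit X.
      At X: no right child.
Visit Y.
At Y: no right child.
Full in-order sequence: R, H, U, L, C, M, P, W, A, X, Y.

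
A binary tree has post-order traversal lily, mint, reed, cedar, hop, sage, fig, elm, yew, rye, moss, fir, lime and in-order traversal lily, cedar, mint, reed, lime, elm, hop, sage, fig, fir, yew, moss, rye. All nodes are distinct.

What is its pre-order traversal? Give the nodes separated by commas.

lime, cedar, lily, reed, mint, fir, elm, fig, sage, hop, moss, yew, rye

The last element of post-order is the root; it splits in-order into left and right subtrees.
Root lime: left subtree has 4 nodes {lily, cedar, mint, reed}, right has 8 {elm, hop, sage, fig, fir, yew, moss, rye}.
  Root cedar: left subtree has 1 node {lily}, right has 2 {mint, reed}.
    Root reed: left subtree has 1 node {mint}, right has 0 { }.
  Root fir: left subtree has 4 nodes {elm, hop, sage, fig}, right has 3 {yew, moss, rye}.
    Root elm: left subtree has 0 nodes { }, right has 3 {hop, sage, fig}.
      Root fig: left subtree has 2 nodes {hop, sage}, right has 0 { }.
        Root sage: left subtree has 1 node {hop}, right has 0 { }.
    Root moss: left subtree has 1 node {yew}, right has 1 {rye}.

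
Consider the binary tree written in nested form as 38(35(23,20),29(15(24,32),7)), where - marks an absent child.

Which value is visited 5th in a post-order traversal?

Post-order visits the left subtree, then the right subtree, then the node.
At 38: go left to 35.
  At 35: go left to 23.
    23 is a leaf — visit 23.
  At 35: go right to 20.
    20 is a leaf — visit 20.
  Visit 35.
At 38: go right to 29.
  At 29: go left to 15.
    At 15: go left to 24.
      24 is a leaf — visit 24.
    At 15: go right to 32.
      32 is a leaf — visit 32.
    Visit 15.
  At 29: go right to 7.
    7 is a leaf — visit 7.
  Visit 29.
Visit 38.
Full post-order sequence: 23, 20, 35, 24, 32, 15, 7, 29, 38.

32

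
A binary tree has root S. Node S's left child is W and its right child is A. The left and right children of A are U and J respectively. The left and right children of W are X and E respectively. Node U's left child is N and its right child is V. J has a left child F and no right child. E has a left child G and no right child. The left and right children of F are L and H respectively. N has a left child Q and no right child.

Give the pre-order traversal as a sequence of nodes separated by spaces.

S W X E G A U N Q V J F L H

Pre-order visits the node, then its left subtree, then its right subtree.
Visit S.
At S: go left to W.
  Visit W.
  At W: go left to X.
    X is a leaf — visit X.
  At W: go right to E.
    Visit E.
    At E: go left to G.
      G is a leaf — visit G.
    At E: no right child.
At S: go right to A.
  Visit A.
  At A: go left to U.
    Visit U.
    At U: go left to N.
      Visit N.
      At N: go left to Q.
        Q is a leaf — visit Q.
      At N: no right child.
    At U: go right to V.
      V is a leaf — visit V.
  At A: go right to J.
    Visit J.
    At J: go left to F.
      Visit F.
      At F: go left to L.
        L is a leaf — visit L.
      At F: go right to H.
        H is a leaf — visit H.
    At J: no right child.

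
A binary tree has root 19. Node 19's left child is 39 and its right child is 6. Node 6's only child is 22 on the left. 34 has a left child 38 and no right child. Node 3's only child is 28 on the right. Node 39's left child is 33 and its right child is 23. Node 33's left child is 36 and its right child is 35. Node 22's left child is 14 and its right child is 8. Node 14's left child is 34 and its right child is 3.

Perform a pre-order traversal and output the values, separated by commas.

Pre-order visits the node, then its left subtree, then its right subtree.
Visit 19.
At 19: go left to 39.
  Visit 39.
  At 39: go left to 33.
    Visit 33.
    At 33: go left to 36.
      36 is a leaf — visit 36.
    At 33: go right to 35.
      35 is a leaf — visit 35.
  At 39: go right to 23.
    23 is a leaf — visit 23.
At 19: go right to 6.
  Visit 6.
  At 6: go left to 22.
    Visit 22.
    At 22: go left to 14.
      Visit 14.
      At 14: go left to 34.
        Visit 34.
        At 34: go left to 38.
          38 is a leaf — visit 38.
        At 34: no right child.
      At 14: go right to 3.
        Visit 3.
        At 3: no left child.
        At 3: go right to 28.
          28 is a leaf — visit 28.
    At 22: go right to 8.
      8 is a leaf — visit 8.
  At 6: no right child.

19, 39, 33, 36, 35, 23, 6, 22, 14, 34, 38, 3, 28, 8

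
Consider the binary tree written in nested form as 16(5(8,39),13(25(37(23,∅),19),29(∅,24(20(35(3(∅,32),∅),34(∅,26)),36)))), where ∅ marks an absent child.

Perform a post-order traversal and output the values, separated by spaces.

Post-order visits the left subtree, then the right subtree, then the node.
At 16: go left to 5.
  At 5: go left to 8.
    8 is a leaf — visit 8.
  At 5: go right to 39.
    39 is a leaf — visit 39.
  Visit 5.
At 16: go right to 13.
  At 13: go left to 25.
    At 25: go left to 37.
      At 37: go left to 23.
        23 is a leaf — visit 23.
      At 37: no right child.
      Visit 37.
    At 25: go right to 19.
      19 is a leaf — visit 19.
    Visit 25.
  At 13: go right to 29.
    At 29: no left child.
    At 29: go right to 24.
      At 24: go left to 20.
        At 20: go left to 35.
          At 35: go left to 3.
            At 3: no left child.
            At 3: go right to 32.
              32 is a leaf — visit 32.
            Visit 3.
          At 35: no right child.
          Visit 35.
        At 20: go right to 34.
          At 34: no left child.
          At 34: go right to 26.
            26 is a leaf — visit 26.
          Visit 34.
        Visit 20.
      At 24: go right to 36.
        36 is a leaf — visit 36.
      Visit 24.
    Visit 29.
  Visit 13.
Visit 16.

8 39 5 23 37 19 25 32 3 35 26 34 20 36 24 29 13 16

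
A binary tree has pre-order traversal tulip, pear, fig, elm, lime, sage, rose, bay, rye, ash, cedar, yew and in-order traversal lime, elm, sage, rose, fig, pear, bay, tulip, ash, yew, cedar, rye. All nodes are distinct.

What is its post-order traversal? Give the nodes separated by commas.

lime, rose, sage, elm, fig, bay, pear, yew, cedar, ash, rye, tulip

The first element of pre-order is the root; it splits in-order into left and right subtrees.
Root tulip: left subtree has 7 nodes {lime, elm, sage, rose, fig, pear, bay}, right has 4 {ash, yew, cedar, rye}.
  Root pear: left subtree has 5 nodes {lime, elm, sage, rose, fig}, right has 1 {bay}.
    Root fig: left subtree has 4 nodes {lime, elm, sage, rose}, right has 0 { }.
      Root elm: left subtree has 1 node {lime}, right has 2 {sage, rose}.
        Root sage: left subtree has 0 nodes { }, right has 1 {rose}.
  Root rye: left subtree has 3 nodes {ash, yew, cedar}, right has 0 { }.
    Root ash: left subtree has 0 nodes { }, right has 2 {yew, cedar}.
      Root cedar: left subtree has 1 node {yew}, right has 0 { }.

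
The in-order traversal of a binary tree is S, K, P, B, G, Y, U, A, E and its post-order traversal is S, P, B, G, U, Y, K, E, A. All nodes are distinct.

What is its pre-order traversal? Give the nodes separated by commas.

A, K, S, Y, G, B, P, U, E

The last element of post-order is the root; it splits in-order into left and right subtrees.
Root A: left subtree has 7 nodes {S, K, P, B, G, Y, U}, right has 1 {E}.
  Root K: left subtree has 1 node {S}, right has 5 {P, B, G, Y, U}.
    Root Y: left subtree has 3 nodes {P, B, G}, right has 1 {U}.
      Root G: left subtree has 2 nodes {P, B}, right has 0 { }.
        Root B: left subtree has 1 node {P}, right has 0 { }.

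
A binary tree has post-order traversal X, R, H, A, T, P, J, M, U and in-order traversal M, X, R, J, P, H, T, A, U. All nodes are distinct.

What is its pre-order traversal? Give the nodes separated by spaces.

The last element of post-order is the root; it splits in-order into left and right subtrees.
Root U: left subtree has 8 nodes {M, X, R, J, P, H, T, A}, right has 0 { }.
  Root M: left subtree has 0 nodes { }, right has 7 {X, R, J, P, H, T, A}.
    Root J: left subtree has 2 nodes {X, R}, right has 4 {P, H, T, A}.
      Root R: left subtree has 1 node {X}, right has 0 { }.
      Root P: left subtree has 0 nodes { }, right has 3 {H, T, A}.
        Root T: left subtree has 1 node {H}, right has 1 {A}.

U M J R X P T H A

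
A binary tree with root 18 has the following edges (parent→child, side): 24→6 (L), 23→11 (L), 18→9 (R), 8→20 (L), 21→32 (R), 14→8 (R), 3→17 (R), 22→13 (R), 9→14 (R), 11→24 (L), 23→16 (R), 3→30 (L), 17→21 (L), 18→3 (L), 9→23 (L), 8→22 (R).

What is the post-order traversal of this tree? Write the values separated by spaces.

Post-order visits the left subtree, then the right subtree, then the node.
At 18: go left to 3.
  At 3: go left to 30.
    30 is a leaf — visit 30.
  At 3: go right to 17.
    At 17: go left to 21.
      At 21: no left child.
      At 21: go right to 32.
        32 is a leaf — visit 32.
      Visit 21.
    At 17: no right child.
    Visit 17.
  Visit 3.
At 18: go right to 9.
  At 9: go left to 23.
    At 23: go left to 11.
      At 11: go left to 24.
        At 24: go left to 6.
          6 is a leaf — visit 6.
        At 24: no right child.
        Visit 24.
      At 11: no right child.
      Visit 11.
    At 23: go right to 16.
      16 is a leaf — visit 16.
    Visit 23.
  At 9: go right to 14.
    At 14: no left child.
    At 14: go right to 8.
      At 8: go left to 20.
        20 is a leaf — visit 20.
      At 8: go right to 22.
        At 22: no left child.
        At 22: go right to 13.
          13 is a leaf — visit 13.
        Visit 22.
      Visit 8.
    Visit 14.
  Visit 9.
Visit 18.

30 32 21 17 3 6 24 11 16 23 20 13 22 8 14 9 18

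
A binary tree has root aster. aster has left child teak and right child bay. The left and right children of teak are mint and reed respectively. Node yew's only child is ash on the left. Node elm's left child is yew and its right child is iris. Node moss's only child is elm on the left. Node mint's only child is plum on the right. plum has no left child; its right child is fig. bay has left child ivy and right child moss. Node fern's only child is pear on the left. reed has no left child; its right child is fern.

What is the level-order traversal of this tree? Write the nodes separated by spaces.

aster teak bay mint reed ivy moss plum fern elm fig pear yew iris ash

Level-order visits nodes level by level from the root, left to right within each level.
Level 0: aster
Level 1: teak, bay
Level 2: mint, reed, ivy, moss
Level 3: plum, fern, elm
Level 4: fig, pear, yew, iris
Level 5: ash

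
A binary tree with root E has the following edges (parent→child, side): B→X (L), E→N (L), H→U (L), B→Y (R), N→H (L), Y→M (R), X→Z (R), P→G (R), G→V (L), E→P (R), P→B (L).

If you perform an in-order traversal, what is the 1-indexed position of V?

11

In-order visits the left subtree, then the node, then the right subtree.
At E: go left to N.
  At N: go left to H.
    At H: go left to U.
      U is a leaf — visit U.
    Visit H.
    At H: no right child.
  Visit N.
  At N: no right child.
Visit E.
At E: go right to P.
  At P: go left to B.
    At B: go left to X.
      At X: no left child.
      Visit X.
      At X: go right to Z.
        Z is a leaf — visit Z.
    Visit B.
    At B: go right to Y.
      At Y: no left child.
      Visit Y.
      At Y: go right to M.
        M is a leaf — visit M.
  Visit P.
  At P: go right to G.
    At G: go left to V.
      V is a leaf — visit V.
    Visit G.
    At G: no right child.
Full in-order sequence: U, H, N, E, X, Z, B, Y, M, P, V, G.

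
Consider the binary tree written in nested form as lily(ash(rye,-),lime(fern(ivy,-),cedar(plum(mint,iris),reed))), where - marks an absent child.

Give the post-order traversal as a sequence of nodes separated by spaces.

rye ash ivy fern mint iris plum reed cedar lime lily

Post-order visits the left subtree, then the right subtree, then the node.
At lily: go left to ash.
  At ash: go left to rye.
    rye is a leaf — visit rye.
  At ash: no right child.
  Visit ash.
At lily: go right to lime.
  At lime: go left to fern.
    At fern: go left to ivy.
      ivy is a leaf — visit ivy.
    At fern: no right child.
    Visit fern.
  At lime: go right to cedar.
    At cedar: go left to plum.
      At plum: go left to mint.
        mint is a leaf — visit mint.
      At plum: go right to iris.
        iris is a leaf — visit iris.
      Visit plum.
    At cedar: go right to reed.
      reed is a leaf — visit reed.
    Visit cedar.
  Visit lime.
Visit lily.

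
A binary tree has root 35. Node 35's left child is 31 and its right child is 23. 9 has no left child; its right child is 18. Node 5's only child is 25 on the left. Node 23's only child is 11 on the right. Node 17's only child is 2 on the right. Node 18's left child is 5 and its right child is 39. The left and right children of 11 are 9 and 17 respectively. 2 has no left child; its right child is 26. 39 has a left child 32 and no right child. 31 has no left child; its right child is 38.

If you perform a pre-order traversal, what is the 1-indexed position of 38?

Pre-order visits the node, then its left subtree, then its right subtree.
Visit 35.
At 35: go left to 31.
  Visit 31.
  At 31: no left child.
  At 31: go right to 38.
    38 is a leaf — visit 38.
At 35: go right to 23.
  Visit 23.
  At 23: no left child.
  At 23: go right to 11.
    Visit 11.
    At 11: go left to 9.
      Visit 9.
      At 9: no left child.
      At 9: go right to 18.
        Visit 18.
        At 18: go left to 5.
          Visit 5.
          At 5: go left to 25.
            25 is a leaf — visit 25.
          At 5: no right child.
        At 18: go right to 39.
          Visit 39.
          At 39: go left to 32.
            32 is a leaf — visit 32.
          At 39: no right child.
    At 11: go right to 17.
      Visit 17.
      At 17: no left child.
      At 17: go right to 2.
        Visit 2.
        At 2: no left child.
        At 2: go right to 26.
          26 is a leaf — visit 26.
Full pre-order sequence: 35, 31, 38, 23, 11, 9, 18, 5, 25, 39, 32, 17, 2, 26.

3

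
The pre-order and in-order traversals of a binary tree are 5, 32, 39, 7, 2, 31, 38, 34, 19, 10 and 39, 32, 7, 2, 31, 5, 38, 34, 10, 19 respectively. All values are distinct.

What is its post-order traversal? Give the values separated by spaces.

39 31 2 7 32 10 19 34 38 5

The first element of pre-order is the root; it splits in-order into left and right subtrees.
Root 5: left subtree has 5 nodes {39, 32, 7, 2, 31}, right has 4 {38, 34, 10, 19}.
  Root 32: left subtree has 1 node {39}, right has 3 {7, 2, 31}.
    Root 7: left subtree has 0 nodes { }, right has 2 {2, 31}.
      Root 2: left subtree has 0 nodes { }, right has 1 {31}.
  Root 38: left subtree has 0 nodes { }, right has 3 {34, 10, 19}.
    Root 34: left subtree has 0 nodes { }, right has 2 {10, 19}.
      Root 19: left subtree has 1 node {10}, right has 0 { }.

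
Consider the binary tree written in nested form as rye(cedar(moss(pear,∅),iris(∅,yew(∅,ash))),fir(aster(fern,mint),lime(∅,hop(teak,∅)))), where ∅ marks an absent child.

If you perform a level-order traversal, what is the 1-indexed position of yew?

Level-order visits nodes level by level from the root, left to right within each level.
Level 0: rye
Level 1: cedar, fir
Level 2: moss, iris, aster, lime
Level 3: pear, yew, fern, mint, hop
Level 4: ash, teak
Full level-order sequence: rye, cedar, fir, moss, iris, aster, lime, pear, yew, fern, mint, hop, ash, teak.

9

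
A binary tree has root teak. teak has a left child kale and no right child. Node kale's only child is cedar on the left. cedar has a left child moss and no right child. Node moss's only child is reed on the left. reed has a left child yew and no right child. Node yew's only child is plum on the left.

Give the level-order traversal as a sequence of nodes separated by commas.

Level-order visits nodes level by level from the root, left to right within each level.
Level 0: teak
Level 1: kale
Level 2: cedar
Level 3: moss
Level 4: reed
Level 5: yew
Level 6: plum

teak, kale, cedar, moss, reed, yew, plum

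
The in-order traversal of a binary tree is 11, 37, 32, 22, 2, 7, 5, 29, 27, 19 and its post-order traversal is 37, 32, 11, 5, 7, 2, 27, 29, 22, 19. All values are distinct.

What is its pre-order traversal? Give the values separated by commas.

19, 22, 11, 32, 37, 29, 2, 7, 5, 27

The last element of post-order is the root; it splits in-order into left and right subtrees.
Root 19: left subtree has 9 nodes {11, 37, 32, 22, 2, 7, 5, 29, 27}, right has 0 { }.
  Root 22: left subtree has 3 nodes {11, 37, 32}, right has 5 {2, 7, 5, 29, 27}.
    Root 11: left subtree has 0 nodes { }, right has 2 {37, 32}.
      Root 32: left subtree has 1 node {37}, right has 0 { }.
    Root 29: left subtree has 3 nodes {2, 7, 5}, right has 1 {27}.
      Root 2: left subtree has 0 nodes { }, right has 2 {7, 5}.
        Root 7: left subtree has 0 nodes { }, right has 1 {5}.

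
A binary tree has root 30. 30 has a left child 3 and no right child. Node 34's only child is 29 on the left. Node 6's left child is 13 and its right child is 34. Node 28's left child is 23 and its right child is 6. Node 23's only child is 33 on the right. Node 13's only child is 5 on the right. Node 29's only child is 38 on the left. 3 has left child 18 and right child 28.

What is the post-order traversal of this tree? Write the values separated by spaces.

Post-order visits the left subtree, then the right subtree, then the node.
At 30: go left to 3.
  At 3: go left to 18.
    18 is a leaf — visit 18.
  At 3: go right to 28.
    At 28: go left to 23.
      At 23: no left child.
      At 23: go right to 33.
        33 is a leaf — visit 33.
      Visit 23.
    At 28: go right to 6.
      At 6: go left to 13.
        At 13: no left child.
        At 13: go right to 5.
          5 is a leaf — visit 5.
        Visit 13.
      At 6: go right to 34.
        At 34: go left to 29.
          At 29: go left to 38.
            38 is a leaf — visit 38.
          At 29: no right child.
          Visit 29.
        At 34: no right child.
        Visit 34.
      Visit 6.
    Visit 28.
  Visit 3.
At 30: no right child.
Visit 30.

18 33 23 5 13 38 29 34 6 28 3 30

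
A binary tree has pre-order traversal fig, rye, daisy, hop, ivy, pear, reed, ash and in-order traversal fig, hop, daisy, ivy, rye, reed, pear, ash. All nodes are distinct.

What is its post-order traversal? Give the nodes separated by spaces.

The first element of pre-order is the root; it splits in-order into left and right subtrees.
Root fig: left subtree has 0 nodes { }, right has 7 {hop, daisy, ivy, rye, reed, pear, ash}.
  Root rye: left subtree has 3 nodes {hop, daisy, ivy}, right has 3 {reed, pear, ash}.
    Root daisy: left subtree has 1 node {hop}, right has 1 {ivy}.
    Root pear: left subtree has 1 node {reed}, right has 1 {ash}.

hop ivy daisy reed ash pear rye fig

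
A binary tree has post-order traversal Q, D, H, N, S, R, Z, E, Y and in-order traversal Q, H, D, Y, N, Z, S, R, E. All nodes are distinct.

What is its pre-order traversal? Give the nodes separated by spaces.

Y H Q D E Z N R S

The last element of post-order is the root; it splits in-order into left and right subtrees.
Root Y: left subtree has 3 nodes {Q, H, D}, right has 5 {N, Z, S, R, E}.
  Root H: left subtree has 1 node {Q}, right has 1 {D}.
  Root E: left subtree has 4 nodes {N, Z, S, R}, right has 0 { }.
    Root Z: left subtree has 1 node {N}, right has 2 {S, R}.
      Root R: left subtree has 1 node {S}, right has 0 { }.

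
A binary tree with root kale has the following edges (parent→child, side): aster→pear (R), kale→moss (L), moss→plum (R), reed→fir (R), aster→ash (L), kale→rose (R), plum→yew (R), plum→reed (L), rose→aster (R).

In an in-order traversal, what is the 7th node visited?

In-order visits the left subtree, then the node, then the right subtree.
At kale: go left to moss.
  At moss: no left child.
  Visit moss.
  At moss: go right to plum.
    At plum: go left to reed.
      At reed: no left child.
      Visit reed.
      At reed: go right to fir.
        fir is a leaf — visit fir.
    Visit plum.
    At plum: go right to yew.
      yew is a leaf — visit yew.
Visit kale.
At kale: go right to rose.
  At rose: no left child.
  Visit rose.
  At rose: go right to aster.
    At aster: go left to ash.
      ash is a leaf — visit ash.
    Visit aster.
    At aster: go right to pear.
      pear is a leaf — visit pear.
Full in-order sequence: moss, reed, fir, plum, yew, kale, rose, ash, aster, pear.

rose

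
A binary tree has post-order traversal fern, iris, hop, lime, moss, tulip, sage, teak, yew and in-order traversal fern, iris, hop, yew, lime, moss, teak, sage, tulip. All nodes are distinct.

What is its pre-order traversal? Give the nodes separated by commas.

The last element of post-order is the root; it splits in-order into left and right subtrees.
Root yew: left subtree has 3 nodes {fern, iris, hop}, right has 5 {lime, moss, teak, sage, tulip}.
  Root hop: left subtree has 2 nodes {fern, iris}, right has 0 { }.
    Root iris: left subtree has 1 node {fern}, right has 0 { }.
  Root teak: left subtree has 2 nodes {lime, moss}, right has 2 {sage, tulip}.
    Root moss: left subtree has 1 node {lime}, right has 0 { }.
    Root sage: left subtree has 0 nodes { }, right has 1 {tulip}.

yew, hop, iris, fern, teak, moss, lime, sage, tulip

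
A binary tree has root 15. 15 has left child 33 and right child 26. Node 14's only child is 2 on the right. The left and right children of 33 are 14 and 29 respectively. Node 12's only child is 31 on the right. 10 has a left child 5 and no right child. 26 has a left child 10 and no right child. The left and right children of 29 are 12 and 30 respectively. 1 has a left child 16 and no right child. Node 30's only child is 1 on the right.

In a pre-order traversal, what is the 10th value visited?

Pre-order visits the node, then its left subtree, then its right subtree.
Visit 15.
At 15: go left to 33.
  Visit 33.
  At 33: go left to 14.
    Visit 14.
    At 14: no left child.
    At 14: go right to 2.
      2 is a leaf — visit 2.
  At 33: go right to 29.
    Visit 29.
    At 29: go left to 12.
      Visit 12.
      At 12: no left child.
      At 12: go right to 31.
        31 is a leaf — visit 31.
    At 29: go right to 30.
      Visit 30.
      At 30: no left child.
      At 30: go right to 1.
        Visit 1.
        At 1: go left to 16.
          16 is a leaf — visit 16.
        At 1: no right child.
At 15: go right to 26.
  Visit 26.
  At 26: go left to 10.
    Visit 10.
    At 10: go left to 5.
      5 is a leaf — visit 5.
    At 10: no right child.
  At 26: no right child.
Full pre-order sequence: 15, 33, 14, 2, 29, 12, 31, 30, 1, 16, 26, 10, 5.

16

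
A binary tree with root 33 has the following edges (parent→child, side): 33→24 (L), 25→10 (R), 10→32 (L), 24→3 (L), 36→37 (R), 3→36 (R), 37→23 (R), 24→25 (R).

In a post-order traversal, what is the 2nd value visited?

37

Post-order visits the left subtree, then the right subtree, then the node.
At 33: go left to 24.
  At 24: go left to 3.
    At 3: no left child.
    At 3: go right to 36.
      At 36: no left child.
      At 36: go right to 37.
        At 37: no left child.
        At 37: go right to 23.
          23 is a leaf — visit 23.
        Visit 37.
      Visit 36.
    Visit 3.
  At 24: go right to 25.
    At 25: no left child.
    At 25: go right to 10.
      At 10: go left to 32.
        32 is a leaf — visit 32.
      At 10: no right child.
      Visit 10.
    Visit 25.
  Visit 24.
At 33: no right child.
Visit 33.
Full post-order sequence: 23, 37, 36, 3, 32, 10, 25, 24, 33.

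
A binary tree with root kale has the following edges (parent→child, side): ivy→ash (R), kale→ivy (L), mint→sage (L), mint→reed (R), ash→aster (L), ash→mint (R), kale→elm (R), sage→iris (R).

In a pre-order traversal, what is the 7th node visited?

Pre-order visits the node, then its left subtree, then its right subtree.
Visit kale.
At kale: go left to ivy.
  Visit ivy.
  At ivy: no left child.
  At ivy: go right to ash.
    Visit ash.
    At ash: go left to aster.
      aster is a leaf — visit aster.
    At ash: go right to mint.
      Visit mint.
      At mint: go left to sage.
        Visit sage.
        At sage: no left child.
        At sage: go right to iris.
          iris is a leaf — visit iris.
      At mint: go right to reed.
        reed is a leaf — visit reed.
At kale: go right to elm.
  elm is a leaf — visit elm.
Full pre-order sequence: kale, ivy, ash, aster, mint, sage, iris, reed, elm.

iris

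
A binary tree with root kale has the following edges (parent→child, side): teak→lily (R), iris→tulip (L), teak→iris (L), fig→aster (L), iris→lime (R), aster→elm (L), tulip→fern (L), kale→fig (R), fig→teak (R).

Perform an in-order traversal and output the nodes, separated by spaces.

kale elm aster fig fern tulip iris lime teak lily

In-order visits the left subtree, then the node, then the right subtree.
At kale: no left child.
Visit kale.
At kale: go right to fig.
  At fig: go left to aster.
    At aster: go left to elm.
      elm is a leaf — visit elm.
    Visit aster.
    At aster: no right child.
  Visit fig.
  At fig: go right to teak.
    At teak: go left to iris.
      At iris: go left to tulip.
        At tulip: go left to fern.
          fern is a leaf — visit fern.
        Visit tulip.
        At tulip: no right child.
      Visit iris.
      At iris: go right to lime.
        lime is a leaf — visit lime.
    Visit teak.
    At teak: go right to lily.
      lily is a leaf — visit lily.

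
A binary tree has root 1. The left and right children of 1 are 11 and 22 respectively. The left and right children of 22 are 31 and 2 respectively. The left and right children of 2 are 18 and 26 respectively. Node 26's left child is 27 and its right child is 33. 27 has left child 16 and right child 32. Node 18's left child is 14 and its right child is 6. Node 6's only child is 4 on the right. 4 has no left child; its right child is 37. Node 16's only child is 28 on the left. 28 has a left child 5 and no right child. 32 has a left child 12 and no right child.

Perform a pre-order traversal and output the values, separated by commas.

Pre-order visits the node, then its left subtree, then its right subtree.
Visit 1.
At 1: go left to 11.
  11 is a leaf — visit 11.
At 1: go right to 22.
  Visit 22.
  At 22: go left to 31.
    31 is a leaf — visit 31.
  At 22: go right to 2.
    Visit 2.
    At 2: go left to 18.
      Visit 18.
      At 18: go left to 14.
        14 is a leaf — visit 14.
      At 18: go right to 6.
        Visit 6.
        At 6: no left child.
        At 6: go right to 4.
          Visit 4.
          At 4: no left child.
          At 4: go right to 37.
            37 is a leaf — visit 37.
    At 2: go right to 26.
      Visit 26.
      At 26: go left to 27.
        Visit 27.
        At 27: go left to 16.
          Visit 16.
          At 16: go left to 28.
            Visit 28.
            At 28: go left to 5.
              5 is a leaf — visit 5.
            At 28: no right child.
          At 16: no right child.
        At 27: go right to 32.
          Visit 32.
          At 32: go left to 12.
            12 is a leaf — visit 12.
          At 32: no right child.
      At 26: go right to 33.
        33 is a leaf — visit 33.

1, 11, 22, 31, 2, 18, 14, 6, 4, 37, 26, 27, 16, 28, 5, 32, 12, 33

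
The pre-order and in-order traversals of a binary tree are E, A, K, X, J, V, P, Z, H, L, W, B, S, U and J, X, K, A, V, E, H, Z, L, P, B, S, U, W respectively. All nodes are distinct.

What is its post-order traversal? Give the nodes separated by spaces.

The first element of pre-order is the root; it splits in-order into left and right subtrees.
Root E: left subtree has 5 nodes {J, X, K, A, V}, right has 8 {H, Z, L, P, B, S, U, W}.
  Root A: left subtree has 3 nodes {J, X, K}, right has 1 {V}.
    Root K: left subtree has 2 nodes {J, X}, right has 0 { }.
      Root X: left subtree has 1 node {J}, right has 0 { }.
  Root P: left subtree has 3 nodes {H, Z, L}, right has 4 {B, S, U, W}.
    Root Z: left subtree has 1 node {H}, right has 1 {L}.
    Root W: left subtree has 3 nodes {B, S, U}, right has 0 { }.
      Root B: left subtree has 0 nodes { }, right has 2 {S, U}.
        Root S: left subtree has 0 nodes { }, right has 1 {U}.

J X K V A H L Z U S B W P E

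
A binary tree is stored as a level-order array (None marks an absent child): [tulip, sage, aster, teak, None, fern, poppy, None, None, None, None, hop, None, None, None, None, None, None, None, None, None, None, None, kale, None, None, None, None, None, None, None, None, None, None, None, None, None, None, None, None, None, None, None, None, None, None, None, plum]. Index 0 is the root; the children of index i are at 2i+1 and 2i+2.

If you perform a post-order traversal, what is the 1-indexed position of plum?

Post-order visits the left subtree, then the right subtree, then the node.
At tulip: go left to sage.
  At sage: go left to teak.
    teak is a leaf — visit teak.
  At sage: no right child.
  Visit sage.
At tulip: go right to aster.
  At aster: go left to fern.
    At fern: go left to hop.
      At hop: go left to kale.
        At kale: go left to plum.
          plum is a leaf — visit plum.
        At kale: no right child.
        Visit kale.
      At hop: no right child.
      Visit hop.
    At fern: no right child.
    Visit fern.
  At aster: go right to poppy.
    poppy is a leaf — visit poppy.
  Visit aster.
Visit tulip.
Full post-order sequence: teak, sage, plum, kale, hop, fern, poppy, aster, tulip.

3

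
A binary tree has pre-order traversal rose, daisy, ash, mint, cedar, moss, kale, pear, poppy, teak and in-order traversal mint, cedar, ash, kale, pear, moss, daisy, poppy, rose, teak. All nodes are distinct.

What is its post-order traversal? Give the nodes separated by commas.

The first element of pre-order is the root; it splits in-order into left and right subtrees.
Root rose: left subtree has 8 nodes {mint, cedar, ash, kale, pear, moss, daisy, poppy}, right has 1 {teak}.
  Root daisy: left subtree has 6 nodes {mint, cedar, ash, kale, pear, moss}, right has 1 {poppy}.
    Root ash: left subtree has 2 nodes {mint, cedar}, right has 3 {kale, pear, moss}.
      Root mint: left subtree has 0 nodes { }, right has 1 {cedar}.
      Root moss: left subtree has 2 nodes {kale, pear}, right has 0 { }.
        Root kale: left subtree has 0 nodes { }, right has 1 {pear}.

cedar, mint, pear, kale, moss, ash, poppy, daisy, teak, rose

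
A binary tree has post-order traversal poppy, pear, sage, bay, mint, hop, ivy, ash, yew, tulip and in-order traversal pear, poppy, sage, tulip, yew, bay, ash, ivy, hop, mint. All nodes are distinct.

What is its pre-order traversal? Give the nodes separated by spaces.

The last element of post-order is the root; it splits in-order into left and right subtrees.
Root tulip: left subtree has 3 nodes {pear, poppy, sage}, right has 6 {yew, bay, ash, ivy, hop, mint}.
  Root sage: left subtree has 2 nodes {pear, poppy}, right has 0 { }.
    Root pear: left subtree has 0 nodes { }, right has 1 {poppy}.
  Root yew: left subtree has 0 nodes { }, right has 5 {bay, ash, ivy, hop, mint}.
    Root ash: left subtree has 1 node {bay}, right has 3 {ivy, hop, mint}.
      Root ivy: left subtree has 0 nodes { }, right has 2 {hop, mint}.
        Root hop: left subtree has 0 nodes { }, right has 1 {mint}.

tulip sage pear poppy yew ash bay ivy hop mint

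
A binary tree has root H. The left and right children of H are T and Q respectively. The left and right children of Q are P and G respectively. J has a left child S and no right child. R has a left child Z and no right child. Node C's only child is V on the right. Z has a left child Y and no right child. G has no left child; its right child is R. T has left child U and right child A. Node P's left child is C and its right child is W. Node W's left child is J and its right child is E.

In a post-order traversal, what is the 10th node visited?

Post-order visits the left subtree, then the right subtree, then the node.
At H: go left to T.
  At T: go left to U.
    U is a leaf — visit U.
  At T: go right to A.
    A is a leaf — visit A.
  Visit T.
At H: go right to Q.
  At Q: go left to P.
    At P: go left to C.
      At C: no left child.
      At C: go right to V.
        V is a leaf — visit V.
      Visit C.
    At P: go right to W.
      At W: go left to J.
        At J: go left to S.
          S is a leaf — visit S.
        At J: no right child.
        Visit J.
      At W: go right to E.
        E is a leaf — visit E.
      Visit W.
    Visit P.
  At Q: go right to G.
    At G: no left child.
    At G: go right to R.
      At R: go left to Z.
        At Z: go left to Y.
          Y is a leaf — visit Y.
        At Z: no right child.
        Visit Z.
      At R: no right child.
      Visit R.
    Visit G.
  Visit Q.
Visit H.
Full post-order sequence: U, A, T, V, C, S, J, E, W, P, Y, Z, R, G, Q, H.

P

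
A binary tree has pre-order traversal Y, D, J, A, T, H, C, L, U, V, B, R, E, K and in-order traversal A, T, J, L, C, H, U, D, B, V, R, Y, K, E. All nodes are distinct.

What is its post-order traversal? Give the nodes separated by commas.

The first element of pre-order is the root; it splits in-order into left and right subtrees.
Root Y: left subtree has 11 nodes {A, T, J, L, C, H, U, D, B, V, R}, right has 2 {K, E}.
  Root D: left subtree has 7 nodes {A, T, J, L, C, H, U}, right has 3 {B, V, R}.
    Root J: left subtree has 2 nodes {A, T}, right has 4 {L, C, H, U}.
      Root A: left subtree has 0 nodes { }, right has 1 {T}.
      Root H: left subtree has 2 nodes {L, C}, right has 1 {U}.
        Root C: left subtree has 1 node {L}, right has 0 { }.
    Root V: left subtree has 1 node {B}, right has 1 {R}.
  Root E: left subtree has 1 node {K}, right has 0 { }.

T, A, L, C, U, H, J, B, R, V, D, K, E, Y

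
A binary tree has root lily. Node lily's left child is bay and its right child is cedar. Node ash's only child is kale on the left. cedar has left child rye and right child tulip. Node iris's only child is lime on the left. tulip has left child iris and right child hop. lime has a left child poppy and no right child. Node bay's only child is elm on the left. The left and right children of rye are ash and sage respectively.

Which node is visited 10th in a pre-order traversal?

iris

Pre-order visits the node, then its left subtree, then its right subtree.
Visit lily.
At lily: go left to bay.
  Visit bay.
  At bay: go left to elm.
    elm is a leaf — visit elm.
  At bay: no right child.
At lily: go right to cedar.
  Visit cedar.
  At cedar: go left to rye.
    Visit rye.
    At rye: go left to ash.
      Visit ash.
      At ash: go left to kale.
        kale is a leaf — visit kale.
      At ash: no right child.
    At rye: go right to sage.
      sage is a leaf — visit sage.
  At cedar: go right to tulip.
    Visit tulip.
    At tulip: go left to iris.
      Visit iris.
      At iris: go left to lime.
        Visit lime.
        At lime: go left to poppy.
          poppy is a leaf — visit poppy.
        At lime: no right child.
      At iris: no right child.
    At tulip: go right to hop.
      hop is a leaf — visit hop.
Full pre-order sequence: lily, bay, elm, cedar, rye, ash, kale, sage, tulip, iris, lime, poppy, hop.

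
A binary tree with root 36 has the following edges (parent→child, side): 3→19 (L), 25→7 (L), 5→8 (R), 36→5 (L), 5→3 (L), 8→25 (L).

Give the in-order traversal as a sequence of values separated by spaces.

19 3 5 7 25 8 36

In-order visits the left subtree, then the node, then the right subtree.
At 36: go left to 5.
  At 5: go left to 3.
    At 3: go left to 19.
      19 is a leaf — visit 19.
    Visit 3.
    At 3: no right child.
  Visit 5.
  At 5: go right to 8.
    At 8: go left to 25.
      At 25: go left to 7.
        7 is a leaf — visit 7.
      Visit 25.
      At 25: no right child.
    Visit 8.
    At 8: no right child.
Visit 36.
At 36: no right child.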